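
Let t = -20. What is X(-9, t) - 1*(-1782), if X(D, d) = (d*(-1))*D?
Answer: 1602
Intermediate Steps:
X(D, d) = -D*d (X(D, d) = (-d)*D = -D*d)
X(-9, t) - 1*(-1782) = -1*(-9)*(-20) - 1*(-1782) = -180 + 1782 = 1602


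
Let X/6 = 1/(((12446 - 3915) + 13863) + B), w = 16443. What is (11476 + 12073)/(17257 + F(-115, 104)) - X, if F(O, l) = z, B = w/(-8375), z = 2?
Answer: 4415354581793/3236637345513 ≈ 1.3642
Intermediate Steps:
B = -16443/8375 (B = 16443/(-8375) = 16443*(-1/8375) = -16443/8375 ≈ -1.9633)
F(O, l) = 2
X = 50250/187533307 (X = 6/(((12446 - 3915) + 13863) - 16443/8375) = 6/((8531 + 13863) - 16443/8375) = 6/(22394 - 16443/8375) = 6/(187533307/8375) = 6*(8375/187533307) = 50250/187533307 ≈ 0.00026795)
(11476 + 12073)/(17257 + F(-115, 104)) - X = (11476 + 12073)/(17257 + 2) - 1*50250/187533307 = 23549/17259 - 50250/187533307 = 4415354581793/3236637345513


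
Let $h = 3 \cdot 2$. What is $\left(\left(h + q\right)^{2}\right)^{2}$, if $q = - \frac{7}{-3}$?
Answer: $\frac{390625}{81} \approx 4822.5$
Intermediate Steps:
$q = \frac{7}{3}$ ($q = \left(-7\right) \left(- \frac{1}{3}\right) = \frac{7}{3} \approx 2.3333$)
$h = 6$
$\left(\left(h + q\right)^{2}\right)^{2} = \left(\left(6 + \frac{7}{3}\right)^{2}\right)^{2} = \left(\left(\frac{25}{3}\right)^{2}\right)^{2} = \left(\frac{625}{9}\right)^{2} = \frac{390625}{81}$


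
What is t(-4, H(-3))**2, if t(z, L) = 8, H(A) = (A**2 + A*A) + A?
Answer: 64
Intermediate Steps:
H(A) = A + 2*A**2 (H(A) = (A**2 + A**2) + A = 2*A**2 + A = A + 2*A**2)
t(-4, H(-3))**2 = 8**2 = 64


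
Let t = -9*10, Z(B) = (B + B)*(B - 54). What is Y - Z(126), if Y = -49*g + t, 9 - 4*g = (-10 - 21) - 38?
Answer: -38379/2 ≈ -19190.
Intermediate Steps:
Z(B) = 2*B*(-54 + B) (Z(B) = (2*B)*(-54 + B) = 2*B*(-54 + B))
t = -90
g = 39/2 (g = 9/4 - ((-10 - 21) - 38)/4 = 9/4 - (-31 - 38)/4 = 9/4 - 1/4*(-69) = 9/4 + 69/4 = 39/2 ≈ 19.500)
Y = -2091/2 (Y = -49*39/2 - 90 = -1911/2 - 90 = -2091/2 ≈ -1045.5)
Y - Z(126) = -2091/2 - 2*126*(-54 + 126) = -2091/2 - 2*126*72 = -2091/2 - 1*18144 = -2091/2 - 18144 = -38379/2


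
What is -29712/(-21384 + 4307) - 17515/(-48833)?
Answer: 1750029751/833921141 ≈ 2.0986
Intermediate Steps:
-29712/(-21384 + 4307) - 17515/(-48833) = -29712/(-17077) - 17515*(-1/48833) = -29712*(-1/17077) + 17515/48833 = 29712/17077 + 17515/48833 = 1750029751/833921141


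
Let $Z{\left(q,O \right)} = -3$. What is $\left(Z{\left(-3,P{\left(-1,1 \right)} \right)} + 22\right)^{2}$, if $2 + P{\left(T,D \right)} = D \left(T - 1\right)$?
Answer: $361$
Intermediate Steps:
$P{\left(T,D \right)} = -2 + D \left(-1 + T\right)$ ($P{\left(T,D \right)} = -2 + D \left(T - 1\right) = -2 + D \left(-1 + T\right)$)
$\left(Z{\left(-3,P{\left(-1,1 \right)} \right)} + 22\right)^{2} = \left(-3 + 22\right)^{2} = 19^{2} = 361$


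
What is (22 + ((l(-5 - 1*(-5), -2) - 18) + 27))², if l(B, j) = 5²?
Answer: 3136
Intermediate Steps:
l(B, j) = 25
(22 + ((l(-5 - 1*(-5), -2) - 18) + 27))² = (22 + ((25 - 18) + 27))² = (22 + (7 + 27))² = (22 + 34)² = 56² = 3136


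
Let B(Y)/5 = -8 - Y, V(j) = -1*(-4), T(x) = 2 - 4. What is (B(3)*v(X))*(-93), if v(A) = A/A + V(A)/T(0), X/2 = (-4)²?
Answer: -5115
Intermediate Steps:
T(x) = -2
V(j) = 4
X = 32 (X = 2*(-4)² = 2*16 = 32)
B(Y) = -40 - 5*Y (B(Y) = 5*(-8 - Y) = -40 - 5*Y)
v(A) = -1 (v(A) = A/A + 4/(-2) = 1 + 4*(-½) = 1 - 2 = -1)
(B(3)*v(X))*(-93) = ((-40 - 5*3)*(-1))*(-93) = ((-40 - 15)*(-1))*(-93) = -55*(-1)*(-93) = 55*(-93) = -5115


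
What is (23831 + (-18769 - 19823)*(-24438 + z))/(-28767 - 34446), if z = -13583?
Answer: -1467330263/63213 ≈ -23212.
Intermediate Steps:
(23831 + (-18769 - 19823)*(-24438 + z))/(-28767 - 34446) = (23831 + (-18769 - 19823)*(-24438 - 13583))/(-28767 - 34446) = (23831 - 38592*(-38021))/(-63213) = (23831 + 1467306432)*(-1/63213) = 1467330263*(-1/63213) = -1467330263/63213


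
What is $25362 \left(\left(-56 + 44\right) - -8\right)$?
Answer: $-101448$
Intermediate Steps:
$25362 \left(\left(-56 + 44\right) - -8\right) = 25362 \left(-12 + \left(-16 + 24\right)\right) = 25362 \left(-12 + 8\right) = 25362 \left(-4\right) = -101448$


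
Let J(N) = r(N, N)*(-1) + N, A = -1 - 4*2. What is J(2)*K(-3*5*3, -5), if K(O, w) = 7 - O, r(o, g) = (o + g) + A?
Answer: 364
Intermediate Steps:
A = -9 (A = -1 - 8 = -9)
r(o, g) = -9 + g + o (r(o, g) = (o + g) - 9 = (g + o) - 9 = -9 + g + o)
J(N) = 9 - N (J(N) = (-9 + N + N)*(-1) + N = (-9 + 2*N)*(-1) + N = (9 - 2*N) + N = 9 - N)
J(2)*K(-3*5*3, -5) = (9 - 1*2)*(7 - (-3*5)*3) = (9 - 2)*(7 - (-15)*3) = 7*(7 - 1*(-45)) = 7*(7 + 45) = 7*52 = 364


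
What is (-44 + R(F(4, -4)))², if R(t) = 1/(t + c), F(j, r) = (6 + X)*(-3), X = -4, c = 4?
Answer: 7921/4 ≈ 1980.3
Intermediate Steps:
F(j, r) = -6 (F(j, r) = (6 - 4)*(-3) = 2*(-3) = -6)
R(t) = 1/(4 + t) (R(t) = 1/(t + 4) = 1/(4 + t))
(-44 + R(F(4, -4)))² = (-44 + 1/(4 - 6))² = (-44 + 1/(-2))² = (-44 - ½)² = (-89/2)² = 7921/4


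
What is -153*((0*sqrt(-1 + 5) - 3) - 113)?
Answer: 17748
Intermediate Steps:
-153*((0*sqrt(-1 + 5) - 3) - 113) = -153*((0*sqrt(4) - 3) - 113) = -153*((0*2 - 3) - 113) = -153*((0 - 3) - 113) = -153*(-3 - 113) = -153*(-116) = 17748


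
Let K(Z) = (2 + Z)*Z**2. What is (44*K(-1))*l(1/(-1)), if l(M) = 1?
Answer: 44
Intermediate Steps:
K(Z) = Z**2*(2 + Z)
(44*K(-1))*l(1/(-1)) = (44*((-1)**2*(2 - 1)))*1 = (44*(1*1))*1 = (44*1)*1 = 44*1 = 44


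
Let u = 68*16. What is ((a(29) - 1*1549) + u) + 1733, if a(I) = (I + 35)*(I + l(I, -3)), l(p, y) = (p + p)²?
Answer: 218424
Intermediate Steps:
l(p, y) = 4*p² (l(p, y) = (2*p)² = 4*p²)
u = 1088
a(I) = (35 + I)*(I + 4*I²) (a(I) = (I + 35)*(I + 4*I²) = (35 + I)*(I + 4*I²))
((a(29) - 1*1549) + u) + 1733 = ((29*(35 + 4*29² + 141*29) - 1*1549) + 1088) + 1733 = ((29*(35 + 4*841 + 4089) - 1549) + 1088) + 1733 = ((29*(35 + 3364 + 4089) - 1549) + 1088) + 1733 = ((29*7488 - 1549) + 1088) + 1733 = ((217152 - 1549) + 1088) + 1733 = (215603 + 1088) + 1733 = 216691 + 1733 = 218424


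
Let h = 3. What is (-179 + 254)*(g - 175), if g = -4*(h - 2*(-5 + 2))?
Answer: -15825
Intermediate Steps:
g = -36 (g = -4*(3 - 2*(-5 + 2)) = -4*(3 - 2*(-3)) = -4*(3 + 6) = -4*9 = -36)
(-179 + 254)*(g - 175) = (-179 + 254)*(-36 - 175) = 75*(-211) = -15825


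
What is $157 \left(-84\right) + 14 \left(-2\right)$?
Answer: $-13216$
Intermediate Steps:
$157 \left(-84\right) + 14 \left(-2\right) = -13188 - 28 = -13216$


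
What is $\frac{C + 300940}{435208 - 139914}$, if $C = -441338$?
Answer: $- \frac{70199}{147647} \approx -0.47545$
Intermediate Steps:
$\frac{C + 300940}{435208 - 139914} = \frac{-441338 + 300940}{435208 - 139914} = - \frac{140398}{295294} = \left(-140398\right) \frac{1}{295294} = - \frac{70199}{147647}$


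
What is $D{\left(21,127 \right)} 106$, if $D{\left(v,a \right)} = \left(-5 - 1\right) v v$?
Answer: $-280476$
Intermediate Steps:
$D{\left(v,a \right)} = - 6 v^{2}$ ($D{\left(v,a \right)} = \left(-5 - 1\right) v v = - 6 v v = - 6 v^{2}$)
$D{\left(21,127 \right)} 106 = - 6 \cdot 21^{2} \cdot 106 = \left(-6\right) 441 \cdot 106 = \left(-2646\right) 106 = -280476$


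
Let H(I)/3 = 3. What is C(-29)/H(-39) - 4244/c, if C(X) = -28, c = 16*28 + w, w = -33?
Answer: -49816/3735 ≈ -13.338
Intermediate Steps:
H(I) = 9 (H(I) = 3*3 = 9)
c = 415 (c = 16*28 - 33 = 448 - 33 = 415)
C(-29)/H(-39) - 4244/c = -28/9 - 4244/415 = -49816/3735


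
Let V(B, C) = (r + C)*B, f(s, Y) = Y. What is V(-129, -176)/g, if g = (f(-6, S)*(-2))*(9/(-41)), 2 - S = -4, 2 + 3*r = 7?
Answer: 922049/108 ≈ 8537.5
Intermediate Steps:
r = 5/3 (r = -⅔ + (⅓)*7 = -⅔ + 7/3 = 5/3 ≈ 1.6667)
S = 6 (S = 2 - 1*(-4) = 2 + 4 = 6)
V(B, C) = B*(5/3 + C) (V(B, C) = (5/3 + C)*B = B*(5/3 + C))
g = 108/41 (g = (6*(-2))*(9/(-41)) = -108*(-1)/41 = -12*(-9/41) = 108/41 ≈ 2.6341)
V(-129, -176)/g = ((⅓)*(-129)*(5 + 3*(-176)))/(108/41) = ((⅓)*(-129)*(5 - 528))*(41/108) = ((⅓)*(-129)*(-523))*(41/108) = 22489*(41/108) = 922049/108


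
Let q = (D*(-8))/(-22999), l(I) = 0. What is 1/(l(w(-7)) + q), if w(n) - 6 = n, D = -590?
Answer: -22999/4720 ≈ -4.8727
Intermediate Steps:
w(n) = 6 + n
q = -4720/22999 (q = -590*(-8)/(-22999) = 4720*(-1/22999) = -4720/22999 ≈ -0.20523)
1/(l(w(-7)) + q) = 1/(0 - 4720/22999) = 1/(-4720/22999) = -22999/4720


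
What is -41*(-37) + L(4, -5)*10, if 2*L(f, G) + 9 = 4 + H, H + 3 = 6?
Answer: 1507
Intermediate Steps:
H = 3 (H = -3 + 6 = 3)
L(f, G) = -1 (L(f, G) = -9/2 + (4 + 3)/2 = -9/2 + (1/2)*7 = -9/2 + 7/2 = -1)
-41*(-37) + L(4, -5)*10 = -41*(-37) - 1*10 = 1517 - 10 = 1507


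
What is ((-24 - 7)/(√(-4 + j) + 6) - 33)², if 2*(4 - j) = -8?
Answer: 87025/64 ≈ 1359.8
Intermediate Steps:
j = 8 (j = 4 - ½*(-8) = 4 + 4 = 8)
((-24 - 7)/(√(-4 + j) + 6) - 33)² = ((-24 - 7)/(√(-4 + 8) + 6) - 33)² = (-31/(√4 + 6) - 33)² = (-31/(2 + 6) - 33)² = (-31/8 - 33)² = (-295/8)² = 87025/64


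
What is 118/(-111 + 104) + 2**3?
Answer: -62/7 ≈ -8.8571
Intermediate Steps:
118/(-111 + 104) + 2**3 = 118/(-7) + 8 = -1/7*118 + 8 = -118/7 + 8 = -62/7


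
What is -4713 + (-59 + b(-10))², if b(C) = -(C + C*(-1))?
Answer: -1232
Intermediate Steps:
b(C) = 0 (b(C) = -(C - C) = -1*0 = 0)
-4713 + (-59 + b(-10))² = -4713 + (-59 + 0)² = -4713 + (-59)² = -4713 + 3481 = -1232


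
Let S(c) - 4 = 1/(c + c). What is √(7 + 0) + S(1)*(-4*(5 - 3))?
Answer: -36 + √7 ≈ -33.354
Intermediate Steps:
S(c) = 4 + 1/(2*c) (S(c) = 4 + 1/(c + c) = 4 + 1/(2*c))
√(7 + 0) + S(1)*(-4*(5 - 3)) = √(7 + 0) + (4 + (½)/1)*(-4*(5 - 3)) = √7 + (4 + (½)*1)*(-4*2) = √7 + (4 + ½)*(-8) = √7 + (9/2)*(-8) = √7 - 36 = -36 + √7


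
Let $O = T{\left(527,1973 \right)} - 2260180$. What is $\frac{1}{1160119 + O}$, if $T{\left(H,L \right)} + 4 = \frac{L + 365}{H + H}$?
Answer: $- \frac{527}{579733086} \approx -9.0904 \cdot 10^{-7}$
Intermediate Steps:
$T{\left(H,L \right)} = -4 + \frac{365 + L}{2 H}$ ($T{\left(H,L \right)} = -4 + \frac{L + 365}{H + H} = -4 + \frac{365 + L}{2 H}$)
$O = - \frac{1191115799}{527}$ ($O = \frac{365 + 1973 - 4216}{2 \cdot 527} - 2260180 = \frac{1}{2} \cdot \frac{1}{527} \left(365 + 1973 - 4216\right) - 2260180 = \frac{1}{2} \cdot \frac{1}{527} \left(-1878\right) - 2260180 = - \frac{939}{527} - 2260180 = - \frac{1191115799}{527} \approx -2.2602 \cdot 10^{6}$)
$\frac{1}{1160119 + O} = \frac{1}{1160119 - \frac{1191115799}{527}} = \frac{1}{- \frac{579733086}{527}} = - \frac{527}{579733086}$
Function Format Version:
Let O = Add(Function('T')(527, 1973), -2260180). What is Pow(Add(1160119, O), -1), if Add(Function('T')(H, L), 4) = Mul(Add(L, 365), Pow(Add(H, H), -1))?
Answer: Rational(-527, 579733086) ≈ -9.0904e-7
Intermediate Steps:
Function('T')(H, L) = Add(-4, Mul(Rational(1, 2), Pow(H, -1), Add(365, L))) (Function('T')(H, L) = Add(-4, Mul(Add(L, 365), Pow(Add(H, H), -1))) = Add(-4, Mul(Add(365, L), Pow(Mul(2, H), -1))) = Add(-4, Mul(Add(365, L), Mul(Rational(1, 2), Pow(H, -1)))) = Add(-4, Mul(Rational(1, 2), Pow(H, -1), Add(365, L))))
O = Rational(-1191115799, 527) (O = Add(Mul(Rational(1, 2), Pow(527, -1), Add(365, 1973, Mul(-8, 527))), -2260180) = Add(Mul(Rational(1, 2), Rational(1, 527), Add(365, 1973, -4216)), -2260180) = Add(Mul(Rational(1, 2), Rational(1, 527), -1878), -2260180) = Add(Rational(-939, 527), -2260180) = Rational(-1191115799, 527) ≈ -2.2602e+6)
Pow(Add(1160119, O), -1) = Pow(Add(1160119, Rational(-1191115799, 527)), -1) = Pow(Rational(-579733086, 527), -1) = Rational(-527, 579733086)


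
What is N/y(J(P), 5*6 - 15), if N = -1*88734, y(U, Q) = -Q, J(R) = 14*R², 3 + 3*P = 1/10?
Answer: 29578/5 ≈ 5915.6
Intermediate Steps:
P = -29/30 (P = -1 + (⅓)/10 = -1 + (⅓)*(⅒) = -1 + 1/30 = -29/30 ≈ -0.96667)
N = -88734
N/y(J(P), 5*6 - 15) = -88734*(-1/(5*6 - 15)) = -88734*(-1/(30 - 15)) = -88734/((-1*15)) = -88734/(-15) = -88734*(-1/15) = 29578/5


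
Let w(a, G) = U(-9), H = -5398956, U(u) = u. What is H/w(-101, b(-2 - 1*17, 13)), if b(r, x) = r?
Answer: 599884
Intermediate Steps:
w(a, G) = -9
H/w(-101, b(-2 - 1*17, 13)) = -5398956/(-9) = -5398956*(-1/9) = 599884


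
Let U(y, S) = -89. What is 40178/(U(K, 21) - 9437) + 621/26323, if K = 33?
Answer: -47804084/11397859 ≈ -4.1941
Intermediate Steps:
40178/(U(K, 21) - 9437) + 621/26323 = 40178/(-89 - 9437) + 621/26323 = 40178/(-9526) + 621*(1/26323) = 40178*(-1/9526) + 621/26323 = -20089/4763 + 621/26323 = -47804084/11397859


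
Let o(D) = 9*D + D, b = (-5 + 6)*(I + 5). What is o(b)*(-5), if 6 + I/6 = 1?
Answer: 1250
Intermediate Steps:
I = -30 (I = -36 + 6*1 = -36 + 6 = -30)
b = -25 (b = (-5 + 6)*(-30 + 5) = 1*(-25) = -25)
o(D) = 10*D
o(b)*(-5) = (10*(-25))*(-5) = -250*(-5) = 1250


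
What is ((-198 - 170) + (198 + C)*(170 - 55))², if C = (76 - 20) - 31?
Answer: 638926729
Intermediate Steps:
C = 25 (C = 56 - 31 = 25)
((-198 - 170) + (198 + C)*(170 - 55))² = ((-198 - 170) + (198 + 25)*(170 - 55))² = (-368 + 223*115)² = (-368 + 25645)² = 25277² = 638926729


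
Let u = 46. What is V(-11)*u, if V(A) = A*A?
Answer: 5566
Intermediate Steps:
V(A) = A**2
V(-11)*u = (-11)**2*46 = 121*46 = 5566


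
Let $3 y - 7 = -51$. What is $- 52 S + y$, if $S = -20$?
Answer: $\frac{3076}{3} \approx 1025.3$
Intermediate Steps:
$y = - \frac{44}{3}$ ($y = \frac{7}{3} + \frac{1}{3} \left(-51\right) = \frac{7}{3} - 17 = - \frac{44}{3} \approx -14.667$)
$- 52 S + y = \left(-52\right) \left(-20\right) - \frac{44}{3} = 1040 - \frac{44}{3} = \frac{3076}{3}$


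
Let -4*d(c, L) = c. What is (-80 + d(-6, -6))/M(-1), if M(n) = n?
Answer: 157/2 ≈ 78.500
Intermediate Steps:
d(c, L) = -c/4
(-80 + d(-6, -6))/M(-1) = (-80 - ¼*(-6))/(-1) = -(-80 + 3/2) = -1*(-157/2) = 157/2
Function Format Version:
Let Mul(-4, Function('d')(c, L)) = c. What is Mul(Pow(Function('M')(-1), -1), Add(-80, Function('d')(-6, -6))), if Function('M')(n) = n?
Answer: Rational(157, 2) ≈ 78.500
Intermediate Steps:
Function('d')(c, L) = Mul(Rational(-1, 4), c)
Mul(Pow(Function('M')(-1), -1), Add(-80, Function('d')(-6, -6))) = Mul(Pow(-1, -1), Add(-80, Mul(Rational(-1, 4), -6))) = Mul(-1, Add(-80, Rational(3, 2))) = Mul(-1, Rational(-157, 2)) = Rational(157, 2)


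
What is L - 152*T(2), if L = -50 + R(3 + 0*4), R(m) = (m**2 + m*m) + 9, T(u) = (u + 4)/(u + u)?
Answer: -251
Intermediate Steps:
T(u) = (4 + u)/(2*u) (T(u) = (4 + u)/((2*u)) = (4 + u)*(1/(2*u)) = (4 + u)/(2*u))
R(m) = 9 + 2*m**2 (R(m) = (m**2 + m**2) + 9 = 2*m**2 + 9 = 9 + 2*m**2)
L = -23 (L = -50 + (9 + 2*(3 + 0*4)**2) = -50 + (9 + 2*(3 + 0)**2) = -50 + (9 + 2*3**2) = -50 + (9 + 2*9) = -50 + (9 + 18) = -50 + 27 = -23)
L - 152*T(2) = -23 - 76*(4 + 2)/2 = -23 - 76*6/2 = -23 - 152*3/2 = -23 - 228 = -251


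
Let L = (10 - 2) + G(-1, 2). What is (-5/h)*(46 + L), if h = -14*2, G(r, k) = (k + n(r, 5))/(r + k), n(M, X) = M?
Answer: 275/28 ≈ 9.8214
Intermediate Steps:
G(r, k) = 1 (G(r, k) = (k + r)/(r + k) = (k + r)/(k + r) = 1)
h = -28
L = 9 (L = (10 - 2) + 1 = 8 + 1 = 9)
(-5/h)*(46 + L) = (-5/(-28))*(46 + 9) = -5*(-1/28)*55 = (5/28)*55 = 275/28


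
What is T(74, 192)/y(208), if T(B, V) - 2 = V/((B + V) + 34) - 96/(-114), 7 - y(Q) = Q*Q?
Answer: -1654/20547075 ≈ -8.0498e-5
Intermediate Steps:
y(Q) = 7 - Q² (y(Q) = 7 - Q*Q = 7 - Q²)
T(B, V) = 54/19 + V/(34 + B + V) (T(B, V) = 2 + (V/((B + V) + 34) - 96/(-114)) = 2 + (V/(34 + B + V) - 96*(-1/114)) = 2 + (V/(34 + B + V) + 16/19) = 2 + (16/19 + V/(34 + B + V)) = 54/19 + V/(34 + B + V))
T(74, 192)/y(208) = ((1836 + 54*74 + 73*192)/(19*(34 + 74 + 192)))/(7 - 1*208²) = ((1/19)*(1836 + 3996 + 14016)/300)/(7 - 1*43264) = ((1/19)*(1/300)*19848)/(7 - 43264) = (1654/475)/(-43257) = (1654/475)*(-1/43257) = -1654/20547075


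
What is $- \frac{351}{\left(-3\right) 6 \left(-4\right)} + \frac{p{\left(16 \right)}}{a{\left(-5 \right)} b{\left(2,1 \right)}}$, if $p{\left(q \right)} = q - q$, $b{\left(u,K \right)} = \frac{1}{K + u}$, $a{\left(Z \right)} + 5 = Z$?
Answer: $- \frac{39}{8} \approx -4.875$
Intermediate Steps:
$a{\left(Z \right)} = -5 + Z$
$p{\left(q \right)} = 0$
$- \frac{351}{\left(-3\right) 6 \left(-4\right)} + \frac{p{\left(16 \right)}}{a{\left(-5 \right)} b{\left(2,1 \right)}} = - \frac{351}{\left(-3\right) 6 \left(-4\right)} + \frac{0}{\left(-5 - 5\right) \frac{1}{1 + 2}} = - \frac{351}{\left(-18\right) \left(-4\right)} + \frac{0}{\left(-10\right) \frac{1}{3}} = - \frac{351}{72} + \frac{0}{\left(-10\right) \frac{1}{3}} = \left(-351\right) \frac{1}{72} + \frac{0}{- \frac{10}{3}} = - \frac{39}{8} + 0 \left(- \frac{3}{10}\right) = - \frac{39}{8} + 0 = - \frac{39}{8}$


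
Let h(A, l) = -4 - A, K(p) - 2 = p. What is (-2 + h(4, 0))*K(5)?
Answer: -70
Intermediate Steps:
K(p) = 2 + p
(-2 + h(4, 0))*K(5) = (-2 + (-4 - 1*4))*(2 + 5) = (-2 + (-4 - 4))*7 = (-2 - 8)*7 = -10*7 = -70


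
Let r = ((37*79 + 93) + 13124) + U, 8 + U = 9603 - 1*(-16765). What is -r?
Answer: -42500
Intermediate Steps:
U = 26360 (U = -8 + (9603 - 1*(-16765)) = -8 + (9603 + 16765) = -8 + 26368 = 26360)
r = 42500 (r = ((37*79 + 93) + 13124) + 26360 = ((2923 + 93) + 13124) + 26360 = (3016 + 13124) + 26360 = 16140 + 26360 = 42500)
-r = -1*42500 = -42500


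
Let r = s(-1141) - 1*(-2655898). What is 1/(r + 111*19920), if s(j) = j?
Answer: 1/4865877 ≈ 2.0551e-7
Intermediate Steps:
r = 2654757 (r = -1141 - 1*(-2655898) = -1141 + 2655898 = 2654757)
1/(r + 111*19920) = 1/(2654757 + 111*19920) = 1/(2654757 + 2211120) = 1/4865877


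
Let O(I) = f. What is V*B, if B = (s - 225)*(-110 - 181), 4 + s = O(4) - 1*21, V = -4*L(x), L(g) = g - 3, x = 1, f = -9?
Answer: 602952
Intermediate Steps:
O(I) = -9
L(g) = -3 + g
V = 8 (V = -4*(-3 + 1) = -4*(-2) = 8)
s = -34 (s = -4 + (-9 - 1*21) = -4 + (-9 - 21) = -4 - 30 = -34)
B = 75369 (B = (-34 - 225)*(-110 - 181) = -259*(-291) = 75369)
V*B = 8*75369 = 602952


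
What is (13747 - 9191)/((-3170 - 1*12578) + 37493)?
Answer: 4556/21745 ≈ 0.20952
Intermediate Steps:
(13747 - 9191)/((-3170 - 1*12578) + 37493) = 4556/((-3170 - 12578) + 37493) = 4556/(-15748 + 37493) = 4556/21745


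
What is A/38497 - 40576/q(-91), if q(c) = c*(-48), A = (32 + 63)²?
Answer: -95164567/10509681 ≈ -9.0549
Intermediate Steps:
A = 9025 (A = 95² = 9025)
q(c) = -48*c
A/38497 - 40576/q(-91) = 9025/38497 - 40576/((-48*(-91))) = 9025*(1/38497) - 40576/4368 = 9025/38497 - 40576*1/4368 = 9025/38497 - 2536/273 = -95164567/10509681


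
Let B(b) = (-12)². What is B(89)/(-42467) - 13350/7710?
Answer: -18934823/10914019 ≈ -1.7349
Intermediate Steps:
B(b) = 144
B(89)/(-42467) - 13350/7710 = 144/(-42467) - 13350/7710 = 144*(-1/42467) - 13350*1/7710 = -144/42467 - 445/257 = -18934823/10914019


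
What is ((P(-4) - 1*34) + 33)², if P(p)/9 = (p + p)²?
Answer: 330625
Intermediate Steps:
P(p) = 36*p² (P(p) = 9*(p + p)² = 9*(2*p)² = 9*(4*p²) = 36*p²)
((P(-4) - 1*34) + 33)² = ((36*(-4)² - 1*34) + 33)² = ((36*16 - 34) + 33)² = ((576 - 34) + 33)² = (542 + 33)² = 575² = 330625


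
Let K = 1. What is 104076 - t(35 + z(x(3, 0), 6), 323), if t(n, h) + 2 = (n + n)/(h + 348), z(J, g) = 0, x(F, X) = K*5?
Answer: 69836268/671 ≈ 1.0408e+5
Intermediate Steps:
x(F, X) = 5 (x(F, X) = 1*5 = 5)
t(n, h) = -2 + 2*n/(348 + h) (t(n, h) = -2 + (n + n)/(h + 348) = -2 + (2*n)/(348 + h) = -2 + 2*n/(348 + h))
104076 - t(35 + z(x(3, 0), 6), 323) = 104076 - 2*(-348 + (35 + 0) - 1*323)/(348 + 323) = 104076 - 2*(-348 + 35 - 323)/671 = 104076 - 2*(-636)/671 = 104076 - 1*(-1272/671) = 104076 + 1272/671 = 69836268/671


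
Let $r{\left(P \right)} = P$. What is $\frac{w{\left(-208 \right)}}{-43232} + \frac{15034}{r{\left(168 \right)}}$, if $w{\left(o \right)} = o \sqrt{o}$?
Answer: $\frac{7517}{84} + \frac{26 i \sqrt{13}}{1351} \approx 89.488 + 0.069389 i$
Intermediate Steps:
$w{\left(o \right)} = o^{\frac{3}{2}}$
$\frac{w{\left(-208 \right)}}{-43232} + \frac{15034}{r{\left(168 \right)}} = \frac{\left(-208\right)^{\frac{3}{2}}}{-43232} + \frac{15034}{168} = - 832 i \sqrt{13} \left(- \frac{1}{43232}\right) + 15034 \cdot \frac{1}{168} = \frac{26 i \sqrt{13}}{1351} + \frac{7517}{84} = \frac{7517}{84} + \frac{26 i \sqrt{13}}{1351}$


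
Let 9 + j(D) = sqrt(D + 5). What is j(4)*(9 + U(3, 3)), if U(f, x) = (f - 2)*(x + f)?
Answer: -90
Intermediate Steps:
U(f, x) = (-2 + f)*(f + x)
j(D) = -9 + sqrt(5 + D) (j(D) = -9 + sqrt(D + 5) = -9 + sqrt(5 + D))
j(4)*(9 + U(3, 3)) = (-9 + sqrt(5 + 4))*(9 + (3**2 - 2*3 - 2*3 + 3*3)) = (-9 + sqrt(9))*(9 + (9 - 6 - 6 + 9)) = (-9 + 3)*(9 + 6) = -6*15 = -90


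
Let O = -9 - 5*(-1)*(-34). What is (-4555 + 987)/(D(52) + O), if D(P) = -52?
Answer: 3568/231 ≈ 15.446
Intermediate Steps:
O = -179 (O = -9 + 5*(-34) = -9 - 170 = -179)
(-4555 + 987)/(D(52) + O) = (-4555 + 987)/(-52 - 179) = -3568/(-231) = -3568*(-1/231) = 3568/231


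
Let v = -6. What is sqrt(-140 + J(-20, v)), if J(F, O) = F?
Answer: 4*I*sqrt(10) ≈ 12.649*I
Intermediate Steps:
sqrt(-140 + J(-20, v)) = sqrt(-140 - 20) = sqrt(-160) = 4*I*sqrt(10)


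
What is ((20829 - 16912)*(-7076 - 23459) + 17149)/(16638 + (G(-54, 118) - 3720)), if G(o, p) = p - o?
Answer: -59794223/6545 ≈ -9135.9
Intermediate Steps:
((20829 - 16912)*(-7076 - 23459) + 17149)/(16638 + (G(-54, 118) - 3720)) = ((20829 - 16912)*(-7076 - 23459) + 17149)/(16638 + ((118 - 1*(-54)) - 3720)) = (3917*(-30535) + 17149)/(16638 + ((118 + 54) - 3720)) = (-119605595 + 17149)/(16638 + (172 - 3720)) = -119588446/(16638 - 3548) = -119588446/13090 = -119588446*1/13090 = -59794223/6545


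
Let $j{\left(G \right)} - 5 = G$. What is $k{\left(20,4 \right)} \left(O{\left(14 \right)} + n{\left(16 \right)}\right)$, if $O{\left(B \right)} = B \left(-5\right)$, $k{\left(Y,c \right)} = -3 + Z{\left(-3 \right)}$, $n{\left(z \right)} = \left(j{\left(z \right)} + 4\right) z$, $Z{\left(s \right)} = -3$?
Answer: $-1980$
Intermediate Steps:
$j{\left(G \right)} = 5 + G$
$n{\left(z \right)} = z \left(9 + z\right)$ ($n{\left(z \right)} = \left(\left(5 + z\right) + 4\right) z = \left(9 + z\right) z = z \left(9 + z\right)$)
$k{\left(Y,c \right)} = -6$ ($k{\left(Y,c \right)} = -3 - 3 = -6$)
$O{\left(B \right)} = - 5 B$
$k{\left(20,4 \right)} \left(O{\left(14 \right)} + n{\left(16 \right)}\right) = - 6 \left(\left(-5\right) 14 + 16 \left(9 + 16\right)\right) = - 6 \left(-70 + 16 \cdot 25\right) = - 6 \left(-70 + 400\right) = \left(-6\right) 330 = -1980$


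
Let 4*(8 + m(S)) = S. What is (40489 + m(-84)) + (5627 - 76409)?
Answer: -30322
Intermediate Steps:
m(S) = -8 + S/4
(40489 + m(-84)) + (5627 - 76409) = (40489 + (-8 + (¼)*(-84))) + (5627 - 76409) = (40489 + (-8 - 21)) - 70782 = (40489 - 29) - 70782 = 40460 - 70782 = -30322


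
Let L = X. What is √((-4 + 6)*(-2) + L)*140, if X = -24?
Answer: 280*I*√7 ≈ 740.81*I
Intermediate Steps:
L = -24
√((-4 + 6)*(-2) + L)*140 = √((-4 + 6)*(-2) - 24)*140 = √(2*(-2) - 24)*140 = √(-4 - 24)*140 = √(-28)*140 = (2*I*√7)*140 = 280*I*√7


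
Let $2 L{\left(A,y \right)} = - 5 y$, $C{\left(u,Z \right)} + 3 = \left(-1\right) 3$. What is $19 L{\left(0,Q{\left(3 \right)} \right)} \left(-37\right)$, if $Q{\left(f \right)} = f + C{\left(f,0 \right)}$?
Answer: $- \frac{10545}{2} \approx -5272.5$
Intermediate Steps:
$C{\left(u,Z \right)} = -6$ ($C{\left(u,Z \right)} = -3 - 3 = -6$)
$Q{\left(f \right)} = -6 + f$ ($Q{\left(f \right)} = f - 6 = -6 + f$)
$L{\left(A,y \right)} = - \frac{5 y}{2}$ ($L{\left(A,y \right)} = \frac{\left(-5\right) y}{2} = - \frac{5 y}{2}$)
$19 L{\left(0,Q{\left(3 \right)} \right)} \left(-37\right) = 19 \left(- \frac{5 \left(-6 + 3\right)}{2}\right) \left(-37\right) = 19 \left(\left(- \frac{5}{2}\right) \left(-3\right)\right) \left(-37\right) = 19 \cdot \frac{15}{2} \left(-37\right) = \frac{285}{2} \left(-37\right) = - \frac{10545}{2}$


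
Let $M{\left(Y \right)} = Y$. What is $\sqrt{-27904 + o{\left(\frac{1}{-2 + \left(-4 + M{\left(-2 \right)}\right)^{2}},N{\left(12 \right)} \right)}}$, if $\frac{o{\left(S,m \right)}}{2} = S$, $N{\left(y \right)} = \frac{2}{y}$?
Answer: $\frac{i \sqrt{8064239}}{17} \approx 167.04 i$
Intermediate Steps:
$o{\left(S,m \right)} = 2 S$
$\sqrt{-27904 + o{\left(\frac{1}{-2 + \left(-4 + M{\left(-2 \right)}\right)^{2}},N{\left(12 \right)} \right)}} = \sqrt{-27904 + \frac{2}{-2 + \left(-4 - 2\right)^{2}}} = \sqrt{-27904 + \frac{2}{-2 + \left(-6\right)^{2}}} = \sqrt{-27904 + \frac{2}{-2 + 36}} = \sqrt{-27904 + \frac{2}{34}} = \sqrt{-27904 + 2 \cdot \frac{1}{34}} = \sqrt{-27904 + \frac{1}{17}} = \sqrt{- \frac{474367}{17}} = \frac{i \sqrt{8064239}}{17}$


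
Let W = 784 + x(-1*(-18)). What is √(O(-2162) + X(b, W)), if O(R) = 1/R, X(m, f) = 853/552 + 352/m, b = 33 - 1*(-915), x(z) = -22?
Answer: √2012307022410/1024788 ≈ 1.3842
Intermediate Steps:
W = 762 (W = 784 - 22 = 762)
b = 948 (b = 33 + 915 = 948)
X(m, f) = 853/552 + 352/m (X(m, f) = 853*(1/552) + 352/m = 853/552 + 352/m)
√(O(-2162) + X(b, W)) = √(1/(-2162) + (853/552 + 352/948)) = √(-1/2162 + (853/552 + 352*(1/948))) = √(-1/2162 + (853/552 + 88/237)) = √(-1/2162 + 83579/43608) = √(3927265/2049576) = √2012307022410/1024788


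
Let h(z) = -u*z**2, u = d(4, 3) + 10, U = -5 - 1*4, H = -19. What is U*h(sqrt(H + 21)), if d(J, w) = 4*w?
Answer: 396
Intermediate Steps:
U = -9 (U = -5 - 4 = -9)
u = 22 (u = 4*3 + 10 = 12 + 10 = 22)
h(z) = -22*z**2
U*h(sqrt(H + 21)) = -(-198)*(sqrt(-19 + 21))**2 = -(-198)*(sqrt(2))**2 = -(-198)*2 = -9*(-44) = 396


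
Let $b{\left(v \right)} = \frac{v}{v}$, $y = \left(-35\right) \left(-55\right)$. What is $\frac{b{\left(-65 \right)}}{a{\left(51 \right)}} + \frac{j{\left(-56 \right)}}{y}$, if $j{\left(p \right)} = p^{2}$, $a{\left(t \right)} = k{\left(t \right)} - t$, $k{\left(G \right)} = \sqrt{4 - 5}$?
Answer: $\frac{1151671}{715550} - \frac{i}{2602} \approx 1.6095 - 0.00038432 i$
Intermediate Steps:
$k{\left(G \right)} = i$ ($k{\left(G \right)} = \sqrt{-1} = i$)
$a{\left(t \right)} = i - t$
$y = 1925$
$b{\left(v \right)} = 1$
$\frac{b{\left(-65 \right)}}{a{\left(51 \right)}} + \frac{j{\left(-56 \right)}}{y} = 1 \frac{1}{i - 51} + \frac{\left(-56\right)^{2}}{1925} = 1 \frac{1}{i - 51} + 3136 \cdot \frac{1}{1925} = 1 \frac{1}{-51 + i} + \frac{448}{275} = 1 \frac{-51 - i}{2602} + \frac{448}{275} = \frac{-51 - i}{2602} + \frac{448}{275} = \frac{448}{275} + \frac{-51 - i}{2602}$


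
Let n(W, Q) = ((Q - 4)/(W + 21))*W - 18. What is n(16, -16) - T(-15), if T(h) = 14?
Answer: -1504/37 ≈ -40.649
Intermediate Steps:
n(W, Q) = -18 + W*(-4 + Q)/(21 + W) (n(W, Q) = ((-4 + Q)/(21 + W))*W - 18 = W*(-4 + Q)/(21 + W) - 18 = -18 + W*(-4 + Q)/(21 + W))
n(16, -16) - T(-15) = (-378 - 22*16 - 16*16)/(21 + 16) - 1*14 = (-378 - 352 - 256)/37 - 14 = (1/37)*(-986) - 14 = -986/37 - 14 = -1504/37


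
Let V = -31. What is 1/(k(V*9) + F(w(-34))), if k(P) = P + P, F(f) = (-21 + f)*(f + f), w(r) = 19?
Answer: -1/634 ≈ -0.0015773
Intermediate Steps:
F(f) = 2*f*(-21 + f) (F(f) = (-21 + f)*(2*f) = 2*f*(-21 + f))
k(P) = 2*P
1/(k(V*9) + F(w(-34))) = 1/(2*(-31*9) + 2*19*(-21 + 19)) = 1/(2*(-279) + 2*19*(-2)) = 1/(-558 - 76) = 1/(-634) = -1/634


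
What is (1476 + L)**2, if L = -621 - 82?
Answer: 597529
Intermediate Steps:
L = -703
(1476 + L)**2 = (1476 - 703)**2 = 773**2 = 597529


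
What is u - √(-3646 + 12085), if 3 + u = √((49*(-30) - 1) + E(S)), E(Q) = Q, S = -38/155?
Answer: -3 - √8439 + I*√35346665/155 ≈ -94.864 + 38.357*I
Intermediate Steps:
S = -38/155 (S = -38*1/155 = -38/155 ≈ -0.24516)
u = -3 + I*√35346665/155 (u = -3 + √((49*(-30) - 1) - 38/155) = -3 + √((-1470 - 1) - 38/155) = -3 + √(-1471 - 38/155) = -3 + √(-228043/155) = -3 + I*√35346665/155 ≈ -3.0 + 38.357*I)
u - √(-3646 + 12085) = (-3 + I*√35346665/155) - √(-3646 + 12085) = (-3 + I*√35346665/155) - √8439 = -3 - √8439 + I*√35346665/155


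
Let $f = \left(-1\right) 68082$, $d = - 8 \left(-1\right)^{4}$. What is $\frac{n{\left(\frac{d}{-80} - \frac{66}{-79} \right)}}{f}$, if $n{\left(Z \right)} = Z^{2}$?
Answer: $- \frac{546121}{42489976200} \approx -1.2853 \cdot 10^{-5}$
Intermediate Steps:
$d = -8$ ($d = \left(-8\right) 1 = -8$)
$f = -68082$
$\frac{n{\left(\frac{d}{-80} - \frac{66}{-79} \right)}}{f} = \frac{\left(- \frac{8}{-80} - \frac{66}{-79}\right)^{2}}{-68082} = \left(\left(-8\right) \left(- \frac{1}{80}\right) - - \frac{66}{79}\right)^{2} \left(- \frac{1}{68082}\right) = \left(\frac{1}{10} + \frac{66}{79}\right)^{2} \left(- \frac{1}{68082}\right) = \left(\frac{739}{790}\right)^{2} \left(- \frac{1}{68082}\right) = \frac{546121}{624100} \left(- \frac{1}{68082}\right) = - \frac{546121}{42489976200}$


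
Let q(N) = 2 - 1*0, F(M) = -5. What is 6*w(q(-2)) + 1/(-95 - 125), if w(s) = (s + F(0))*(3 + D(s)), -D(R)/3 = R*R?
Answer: 35639/220 ≈ 162.00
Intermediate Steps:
D(R) = -3*R**2 (D(R) = -3*R*R = -3*R**2)
q(N) = 2 (q(N) = 2 + 0 = 2)
w(s) = (-5 + s)*(3 - 3*s**2) (w(s) = (s - 5)*(3 - 3*s**2) = (-5 + s)*(3 - 3*s**2))
6*w(q(-2)) + 1/(-95 - 125) = 6*(-15 - 3*2**3 + 3*2 + 15*2**2) + 1/(-95 - 125) = 6*(-15 - 3*8 + 6 + 15*4) + 1/(-220) = 6*(-15 - 24 + 6 + 60) - 1/220 = 6*27 - 1/220 = 162 - 1/220 = 35639/220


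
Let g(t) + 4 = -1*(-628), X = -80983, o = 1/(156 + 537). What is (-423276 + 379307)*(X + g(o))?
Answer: 3533304871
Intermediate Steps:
o = 1/693 ≈ 0.0014430
g(t) = 624 (g(t) = -4 - 1*(-628) = -4 + 628 = 624)
(-423276 + 379307)*(X + g(o)) = (-423276 + 379307)*(-80983 + 624) = -43969*(-80359) = 3533304871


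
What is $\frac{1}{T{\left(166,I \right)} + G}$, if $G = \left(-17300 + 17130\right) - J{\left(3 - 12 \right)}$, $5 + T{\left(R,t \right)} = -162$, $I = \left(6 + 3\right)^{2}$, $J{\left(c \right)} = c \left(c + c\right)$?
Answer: $- \frac{1}{499} \approx -0.002004$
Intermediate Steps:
$J{\left(c \right)} = 2 c^{2}$ ($J{\left(c \right)} = c 2 c = 2 c^{2}$)
$I = 81$ ($I = 9^{2} = 81$)
$T{\left(R,t \right)} = -167$ ($T{\left(R,t \right)} = -5 - 162 = -167$)
$G = -332$ ($G = \left(-17300 + 17130\right) - 2 \left(3 - 12\right)^{2} = -170 - 2 \left(3 - 12\right)^{2} = -170 - 2 \left(-9\right)^{2} = -170 - 2 \cdot 81 = -170 - 162 = -332$)
$\frac{1}{T{\left(166,I \right)} + G} = \frac{1}{-167 - 332} = \frac{1}{-499} = - \frac{1}{499}$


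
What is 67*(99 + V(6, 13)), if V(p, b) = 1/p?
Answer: 39865/6 ≈ 6644.2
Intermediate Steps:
67*(99 + V(6, 13)) = 67*(99 + 1/6) = 67*(595/6) = 39865/6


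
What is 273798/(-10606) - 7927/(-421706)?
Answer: -57689092813/2236306918 ≈ -25.797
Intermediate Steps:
273798/(-10606) - 7927/(-421706) = 273798*(-1/10606) - 7927*(-1/421706) = -136899/5303 + 7927/421706 = -57689092813/2236306918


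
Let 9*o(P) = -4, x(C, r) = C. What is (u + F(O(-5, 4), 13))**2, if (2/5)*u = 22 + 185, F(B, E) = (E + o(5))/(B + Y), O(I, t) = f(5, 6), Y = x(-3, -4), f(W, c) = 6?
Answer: 793605241/2916 ≈ 2.7216e+5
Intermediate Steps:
o(P) = -4/9 (o(P) = (1/9)*(-4) = -4/9)
Y = -3
O(I, t) = 6
F(B, E) = (-4/9 + E)/(-3 + B) (F(B, E) = (E - 4/9)/(B - 3) = (-4/9 + E)/(-3 + B))
u = 1035/2 (u = 5*(22 + 185)/2 = (5/2)*207 = 1035/2 ≈ 517.50)
(u + F(O(-5, 4), 13))**2 = (1035/2 + (-4/9 + 13)/(-3 + 6))**2 = (1035/2 + (113/9)/3)**2 = (1035/2 + (1/3)*(113/9))**2 = (1035/2 + 113/27)**2 = (28171/54)**2 = 793605241/2916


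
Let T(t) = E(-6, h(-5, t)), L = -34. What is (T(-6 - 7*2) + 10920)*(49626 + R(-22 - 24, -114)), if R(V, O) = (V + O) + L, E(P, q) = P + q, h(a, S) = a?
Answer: 539253688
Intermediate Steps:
T(t) = -11 (T(t) = -6 - 5 = -11)
R(V, O) = -34 + O + V (R(V, O) = (V + O) - 34 = (O + V) - 34 = -34 + O + V)
(T(-6 - 7*2) + 10920)*(49626 + R(-22 - 24, -114)) = (-11 + 10920)*(49626 + (-34 - 114 + (-22 - 24))) = 10909*(49626 + (-34 - 114 - 46)) = 10909*(49626 - 194) = 10909*49432 = 539253688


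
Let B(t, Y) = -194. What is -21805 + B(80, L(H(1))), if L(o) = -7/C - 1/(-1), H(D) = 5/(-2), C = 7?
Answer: -21999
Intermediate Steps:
H(D) = -5/2 (H(D) = 5*(-1/2) = -5/2)
L(o) = 0 (L(o) = -7/7 - 1/(-1) = -7*1/7 - 1*(-1) = -1 + 1 = 0)
-21805 + B(80, L(H(1))) = -21805 - 194 = -21999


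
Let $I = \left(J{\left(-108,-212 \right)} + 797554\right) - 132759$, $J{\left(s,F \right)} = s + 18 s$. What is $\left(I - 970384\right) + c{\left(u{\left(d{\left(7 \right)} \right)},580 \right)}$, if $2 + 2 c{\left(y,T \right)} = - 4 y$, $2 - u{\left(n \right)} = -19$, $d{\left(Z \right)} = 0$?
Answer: $-307684$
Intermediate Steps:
$J{\left(s,F \right)} = 19 s$
$u{\left(n \right)} = 21$ ($u{\left(n \right)} = 2 - -19 = 2 + 19 = 21$)
$c{\left(y,T \right)} = -1 - 2 y$ ($c{\left(y,T \right)} = -1 + \frac{\left(-4\right) y}{2} = -1 - 2 y$)
$I = 662743$ ($I = \left(19 \left(-108\right) + 797554\right) - 132759 = \left(-2052 + 797554\right) - 132759 = 795502 - 132759 = 662743$)
$\left(I - 970384\right) + c{\left(u{\left(d{\left(7 \right)} \right)},580 \right)} = \left(662743 - 970384\right) - 43 = -307641 - 43 = -307684$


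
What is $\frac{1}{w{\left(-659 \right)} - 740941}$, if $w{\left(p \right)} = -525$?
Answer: $- \frac{1}{741466} \approx -1.3487 \cdot 10^{-6}$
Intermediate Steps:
$\frac{1}{w{\left(-659 \right)} - 740941} = \frac{1}{-525 - 740941} = \frac{1}{-741466} = - \frac{1}{741466}$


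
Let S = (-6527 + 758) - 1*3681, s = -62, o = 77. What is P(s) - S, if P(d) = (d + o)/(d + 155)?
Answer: 292955/31 ≈ 9450.2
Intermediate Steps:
P(d) = (77 + d)/(155 + d) (P(d) = (d + 77)/(d + 155) = (77 + d)/(155 + d))
S = -9450 (S = -5769 - 3681 = -9450)
P(s) - S = (77 - 62)/(155 - 62) - 1*(-9450) = 15/93 + 9450 = (1/93)*15 + 9450 = 5/31 + 9450 = 292955/31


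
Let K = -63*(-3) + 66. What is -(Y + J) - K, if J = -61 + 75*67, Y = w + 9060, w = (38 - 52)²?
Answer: -14475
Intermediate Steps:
w = 196 (w = (-14)² = 196)
Y = 9256 (Y = 196 + 9060 = 9256)
J = 4964 (J = -61 + 5025 = 4964)
K = 255 (K = 189 + 66 = 255)
-(Y + J) - K = -(9256 + 4964) - 1*255 = -1*14220 - 255 = -14220 - 255 = -14475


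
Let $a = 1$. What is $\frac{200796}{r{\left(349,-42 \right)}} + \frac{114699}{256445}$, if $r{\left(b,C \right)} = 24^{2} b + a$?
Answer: $\frac{877064667}{606492425} \approx 1.4461$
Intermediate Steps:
$r{\left(b,C \right)} = 1 + 576 b$ ($r{\left(b,C \right)} = 24^{2} b + 1 = 576 b + 1 = 1 + 576 b$)
$\frac{200796}{r{\left(349,-42 \right)}} + \frac{114699}{256445} = \frac{200796}{1 + 576 \cdot 349} + \frac{114699}{256445} = \frac{200796}{1 + 201024} + 114699 \cdot \frac{1}{256445} = \frac{200796}{201025} + \frac{6747}{15085} = \frac{877064667}{606492425}$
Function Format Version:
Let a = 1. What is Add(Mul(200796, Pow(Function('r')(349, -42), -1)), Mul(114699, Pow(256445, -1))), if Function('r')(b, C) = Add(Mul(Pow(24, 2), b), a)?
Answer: Rational(877064667, 606492425) ≈ 1.4461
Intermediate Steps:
Function('r')(b, C) = Add(1, Mul(576, b)) (Function('r')(b, C) = Add(Mul(Pow(24, 2), b), 1) = Add(Mul(576, b), 1) = Add(1, Mul(576, b)))
Add(Mul(200796, Pow(Function('r')(349, -42), -1)), Mul(114699, Pow(256445, -1))) = Add(Mul(200796, Pow(Add(1, Mul(576, 349)), -1)), Mul(114699, Pow(256445, -1))) = Add(Mul(200796, Pow(Add(1, 201024), -1)), Mul(114699, Rational(1, 256445))) = Add(Mul(200796, Pow(201025, -1)), Rational(6747, 15085)) = Add(Mul(200796, Rational(1, 201025)), Rational(6747, 15085)) = Add(Rational(200796, 201025), Rational(6747, 15085)) = Rational(877064667, 606492425)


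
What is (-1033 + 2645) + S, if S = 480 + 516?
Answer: 2608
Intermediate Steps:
S = 996
(-1033 + 2645) + S = (-1033 + 2645) + 996 = 1612 + 996 = 2608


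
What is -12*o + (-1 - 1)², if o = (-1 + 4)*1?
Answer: -32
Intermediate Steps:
o = 3 (o = 3*1 = 3)
-12*o + (-1 - 1)² = -12*3 + (-1 - 1)² = -36 + (-2)² = -36 + 4 = -32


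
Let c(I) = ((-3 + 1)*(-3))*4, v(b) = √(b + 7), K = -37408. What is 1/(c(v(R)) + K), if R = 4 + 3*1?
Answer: -1/37384 ≈ -2.6749e-5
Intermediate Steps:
R = 7 (R = 4 + 3 = 7)
v(b) = √(7 + b)
c(I) = 24 (c(I) = -2*(-3)*4 = 6*4 = 24)
1/(c(v(R)) + K) = 1/(24 - 37408) = 1/(-37384) = -1/37384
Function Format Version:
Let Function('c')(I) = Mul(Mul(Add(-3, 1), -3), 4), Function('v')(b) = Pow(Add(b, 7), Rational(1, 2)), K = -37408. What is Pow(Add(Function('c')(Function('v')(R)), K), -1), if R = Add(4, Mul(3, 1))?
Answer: Rational(-1, 37384) ≈ -2.6749e-5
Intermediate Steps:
R = 7 (R = Add(4, 3) = 7)
Function('v')(b) = Pow(Add(7, b), Rational(1, 2))
Function('c')(I) = 24 (Function('c')(I) = Mul(Mul(-2, -3), 4) = Mul(6, 4) = 24)
Pow(Add(Function('c')(Function('v')(R)), K), -1) = Pow(Add(24, -37408), -1) = Pow(-37384, -1) = Rational(-1, 37384)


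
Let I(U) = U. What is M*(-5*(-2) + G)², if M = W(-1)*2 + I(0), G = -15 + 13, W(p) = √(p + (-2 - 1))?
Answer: 256*I ≈ 256.0*I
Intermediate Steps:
W(p) = √(-3 + p) (W(p) = √(p - 3) = √(-3 + p))
G = -2
M = 4*I (M = √(-3 - 1)*2 + 0 = √(-4)*2 + 0 = (2*I)*2 + 0 = 4*I + 0 = 4*I ≈ 4.0*I)
M*(-5*(-2) + G)² = (4*I)*(-5*(-2) - 2)² = (4*I)*(10 - 2)² = (4*I)*8² = (4*I)*64 = 256*I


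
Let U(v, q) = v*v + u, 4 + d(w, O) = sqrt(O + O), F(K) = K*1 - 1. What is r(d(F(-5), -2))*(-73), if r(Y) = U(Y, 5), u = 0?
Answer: -876 + 1168*I ≈ -876.0 + 1168.0*I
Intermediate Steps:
F(K) = -1 + K (F(K) = K - 1 = -1 + K)
d(w, O) = -4 + sqrt(2)*sqrt(O) (d(w, O) = -4 + sqrt(O + O) = -4 + sqrt(2*O) = -4 + sqrt(2)*sqrt(O))
U(v, q) = v**2 (U(v, q) = v*v + 0 = v**2 + 0 = v**2)
r(Y) = Y**2
r(d(F(-5), -2))*(-73) = (-4 + sqrt(2)*sqrt(-2))**2*(-73) = (-4 + sqrt(2)*(I*sqrt(2)))**2*(-73) = (-4 + 2*I)**2*(-73) = -73*(-4 + 2*I)**2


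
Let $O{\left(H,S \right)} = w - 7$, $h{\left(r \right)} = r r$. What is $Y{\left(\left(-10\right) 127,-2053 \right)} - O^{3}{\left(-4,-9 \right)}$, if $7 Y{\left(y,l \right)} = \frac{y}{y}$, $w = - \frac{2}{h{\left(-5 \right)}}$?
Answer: $\frac{38832256}{109375} \approx 355.04$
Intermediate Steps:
$h{\left(r \right)} = r^{2}$
$w = - \frac{2}{25}$ ($w = - \frac{2}{\left(-5\right)^{2}} = - \frac{2}{25} \approx -0.08$)
$O{\left(H,S \right)} = - \frac{177}{25}$ ($O{\left(H,S \right)} = - \frac{2}{25} - 7 = - \frac{177}{25}$)
$Y{\left(y,l \right)} = \frac{1}{7}$ ($Y{\left(y,l \right)} = \frac{y \frac{1}{y}}{7} = \frac{1}{7} \cdot 1 = \frac{1}{7}$)
$Y{\left(\left(-10\right) 127,-2053 \right)} - O^{3}{\left(-4,-9 \right)} = \frac{1}{7} - \left(- \frac{177}{25}\right)^{3} = \frac{1}{7} - - \frac{5545233}{15625} = \frac{1}{7} + \frac{5545233}{15625} = \frac{38832256}{109375}$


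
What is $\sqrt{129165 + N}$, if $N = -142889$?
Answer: $2 i \sqrt{3431} \approx 117.15 i$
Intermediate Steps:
$\sqrt{129165 + N} = \sqrt{129165 - 142889} = \sqrt{-13724} = 2 i \sqrt{3431}$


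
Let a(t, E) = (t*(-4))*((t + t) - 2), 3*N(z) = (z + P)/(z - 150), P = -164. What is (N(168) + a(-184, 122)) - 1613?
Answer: -7396189/27 ≈ -2.7393e+5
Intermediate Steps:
N(z) = (-164 + z)/(3*(-150 + z)) (N(z) = ((z - 164)/(z - 150))/3 = ((-164 + z)/(-150 + z))/3 = (-164 + z)/(3*(-150 + z)))
a(t, E) = -4*t*(-2 + 2*t) (a(t, E) = (-4*t)*(2*t - 2) = (-4*t)*(-2 + 2*t) = -4*t*(-2 + 2*t))
(N(168) + a(-184, 122)) - 1613 = ((-164 + 168)/(3*(-150 + 168)) + 8*(-184)*(1 - 1*(-184))) - 1613 = ((1/3)*4/18 + 8*(-184)*(1 + 184)) - 1613 = ((1/3)*(1/18)*4 + 8*(-184)*185) - 1613 = (2/27 - 272320) - 1613 = -7352638/27 - 1613 = -7396189/27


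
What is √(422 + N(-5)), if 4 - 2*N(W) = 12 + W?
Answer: 29*√2/2 ≈ 20.506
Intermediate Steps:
N(W) = -4 - W/2 (N(W) = 2 - (12 + W)/2 = 2 + (-6 - W/2) = -4 - W/2)
√(422 + N(-5)) = √(422 + (-4 - ½*(-5))) = √(422 + (-4 + 5/2)) = √(422 - 3/2) = √(841/2) = 29*√2/2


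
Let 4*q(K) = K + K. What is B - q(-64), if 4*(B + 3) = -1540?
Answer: -356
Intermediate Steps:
B = -388 (B = -3 + (1/4)*(-1540) = -3 - 385 = -388)
q(K) = K/2 (q(K) = (K + K)/4 = (2*K)/4 = K/2)
B - q(-64) = -388 - (-64)/2 = -388 - 1*(-32) = -388 + 32 = -356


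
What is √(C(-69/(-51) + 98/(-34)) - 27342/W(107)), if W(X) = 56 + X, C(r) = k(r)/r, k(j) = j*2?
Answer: 2*I*√1100902/163 ≈ 12.874*I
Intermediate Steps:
k(j) = 2*j
C(r) = 2 (C(r) = (2*r)/r = 2)
√(C(-69/(-51) + 98/(-34)) - 27342/W(107)) = √(2 - 27342/(56 + 107)) = √(2 - 27342/163) = √(-27016/163) = 2*I*√1100902/163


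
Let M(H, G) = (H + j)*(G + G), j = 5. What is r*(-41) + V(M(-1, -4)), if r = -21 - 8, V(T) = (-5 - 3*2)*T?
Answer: 1541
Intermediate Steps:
M(H, G) = 2*G*(5 + H) (M(H, G) = (H + 5)*(G + G) = (5 + H)*(2*G) = 2*G*(5 + H))
V(T) = -11*T (V(T) = (-5 - 6)*T = -11*T)
r = -29
r*(-41) + V(M(-1, -4)) = -29*(-41) - 22*(-4)*(5 - 1) = 1189 - 22*(-4)*4 = 1189 - 11*(-32) = 1189 + 352 = 1541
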